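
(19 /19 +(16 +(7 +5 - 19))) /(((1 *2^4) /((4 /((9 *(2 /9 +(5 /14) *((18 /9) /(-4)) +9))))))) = 70 /2279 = 0.03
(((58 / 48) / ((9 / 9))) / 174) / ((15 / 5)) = 1 / 432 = 0.00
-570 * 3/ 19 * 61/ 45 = -122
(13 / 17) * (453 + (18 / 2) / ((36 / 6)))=11817 / 34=347.56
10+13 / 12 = 133 / 12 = 11.08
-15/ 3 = -5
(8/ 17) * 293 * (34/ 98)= 2344/ 49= 47.84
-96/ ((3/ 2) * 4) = -16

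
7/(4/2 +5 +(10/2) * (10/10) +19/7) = 49/103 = 0.48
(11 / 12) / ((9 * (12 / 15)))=55 / 432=0.13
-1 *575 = -575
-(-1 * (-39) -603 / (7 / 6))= 3345 / 7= 477.86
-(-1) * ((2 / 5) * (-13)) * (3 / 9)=-26 / 15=-1.73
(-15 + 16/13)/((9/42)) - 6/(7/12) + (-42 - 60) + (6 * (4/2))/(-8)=-97211/546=-178.04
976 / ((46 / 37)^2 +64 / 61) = 20376196 / 54173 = 376.13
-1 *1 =-1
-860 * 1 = -860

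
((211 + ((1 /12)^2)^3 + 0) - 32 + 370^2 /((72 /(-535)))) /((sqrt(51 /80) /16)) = -3036936996863* sqrt(255) /2379456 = -20381126.95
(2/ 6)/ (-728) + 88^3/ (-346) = -744167597/ 377832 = -1969.57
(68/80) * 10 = 17/2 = 8.50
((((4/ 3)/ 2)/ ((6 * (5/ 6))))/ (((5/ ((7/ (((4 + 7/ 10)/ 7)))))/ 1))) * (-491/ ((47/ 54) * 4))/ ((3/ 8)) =-1154832/ 11045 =-104.56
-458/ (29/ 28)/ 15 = -12824/ 435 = -29.48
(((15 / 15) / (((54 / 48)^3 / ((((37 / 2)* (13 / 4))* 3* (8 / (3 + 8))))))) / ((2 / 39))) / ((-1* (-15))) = 1600768 / 13365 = 119.77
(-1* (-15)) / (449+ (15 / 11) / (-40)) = 1320 / 39509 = 0.03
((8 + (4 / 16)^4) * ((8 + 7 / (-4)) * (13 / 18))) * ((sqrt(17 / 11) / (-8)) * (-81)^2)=-36835.03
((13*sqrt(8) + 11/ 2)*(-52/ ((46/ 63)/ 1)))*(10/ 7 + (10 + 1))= -529308*sqrt(2)/ 23- 111969/ 23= -37414.07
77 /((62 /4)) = 154 /31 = 4.97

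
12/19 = 0.63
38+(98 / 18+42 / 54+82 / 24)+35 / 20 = 889 / 18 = 49.39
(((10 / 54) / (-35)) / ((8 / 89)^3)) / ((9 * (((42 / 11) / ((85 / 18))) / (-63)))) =659146015 / 10450944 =63.07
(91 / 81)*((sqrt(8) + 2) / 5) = 182 / 405 + 182*sqrt(2) / 405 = 1.08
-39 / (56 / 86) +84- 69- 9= -1509 / 28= -53.89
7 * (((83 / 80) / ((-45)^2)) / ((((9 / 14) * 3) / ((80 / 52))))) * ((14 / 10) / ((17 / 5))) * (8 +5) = 28469 / 1858950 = 0.02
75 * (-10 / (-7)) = 750 / 7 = 107.14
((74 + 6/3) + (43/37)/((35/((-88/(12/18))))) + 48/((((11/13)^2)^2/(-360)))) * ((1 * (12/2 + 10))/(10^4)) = -637768768696/11850059375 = -53.82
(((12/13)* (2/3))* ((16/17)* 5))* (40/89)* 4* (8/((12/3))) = 204800/19669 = 10.41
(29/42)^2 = 841/1764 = 0.48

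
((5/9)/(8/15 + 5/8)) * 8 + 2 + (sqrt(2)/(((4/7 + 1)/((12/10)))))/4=21 * sqrt(2)/110 + 2434/417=6.11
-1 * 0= 0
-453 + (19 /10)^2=-44939 /100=-449.39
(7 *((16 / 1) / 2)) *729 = 40824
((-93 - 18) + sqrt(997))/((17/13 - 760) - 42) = 1443/10409 - 13* sqrt(997)/10409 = 0.10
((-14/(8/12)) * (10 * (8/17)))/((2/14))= -11760/17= -691.76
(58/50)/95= 29/2375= 0.01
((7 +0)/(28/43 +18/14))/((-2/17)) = -35819/1166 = -30.72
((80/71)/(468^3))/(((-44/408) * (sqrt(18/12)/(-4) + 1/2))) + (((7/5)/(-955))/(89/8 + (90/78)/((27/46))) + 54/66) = 19956913686020923/24395132081001825-34 * sqrt(6)/416953251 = 0.82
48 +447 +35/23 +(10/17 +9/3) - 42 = 179121/391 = 458.11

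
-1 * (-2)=2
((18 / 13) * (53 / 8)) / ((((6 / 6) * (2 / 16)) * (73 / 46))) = 43884 / 949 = 46.24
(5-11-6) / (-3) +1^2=5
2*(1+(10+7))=36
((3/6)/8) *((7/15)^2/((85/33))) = 539/102000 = 0.01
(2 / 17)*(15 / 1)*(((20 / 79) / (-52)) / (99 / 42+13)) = -420 / 750737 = -0.00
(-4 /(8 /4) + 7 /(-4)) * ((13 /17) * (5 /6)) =-325 /136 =-2.39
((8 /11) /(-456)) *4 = -4 /627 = -0.01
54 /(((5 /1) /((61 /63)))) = 366 /35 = 10.46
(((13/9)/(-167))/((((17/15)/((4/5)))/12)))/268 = -52/190213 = -0.00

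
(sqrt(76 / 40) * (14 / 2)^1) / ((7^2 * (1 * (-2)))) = -sqrt(190) / 140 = -0.10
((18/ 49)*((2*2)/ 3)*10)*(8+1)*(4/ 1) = 8640/ 49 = 176.33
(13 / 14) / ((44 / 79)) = 1027 / 616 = 1.67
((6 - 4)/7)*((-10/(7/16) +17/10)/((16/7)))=-1481/560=-2.64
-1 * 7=-7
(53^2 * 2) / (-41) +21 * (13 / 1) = 5575 / 41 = 135.98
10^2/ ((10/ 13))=130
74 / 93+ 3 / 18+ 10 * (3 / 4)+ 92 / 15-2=5857 / 465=12.60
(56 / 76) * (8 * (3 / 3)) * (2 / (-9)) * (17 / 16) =-238 / 171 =-1.39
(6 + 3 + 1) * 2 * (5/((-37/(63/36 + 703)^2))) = -198669025/148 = -1342358.28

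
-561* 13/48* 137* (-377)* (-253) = -1985397244.19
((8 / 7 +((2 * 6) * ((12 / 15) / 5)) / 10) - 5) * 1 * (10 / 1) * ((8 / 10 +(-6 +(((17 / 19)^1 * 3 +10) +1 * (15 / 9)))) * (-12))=66910848 / 16625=4024.71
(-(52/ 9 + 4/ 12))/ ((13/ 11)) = -605/ 117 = -5.17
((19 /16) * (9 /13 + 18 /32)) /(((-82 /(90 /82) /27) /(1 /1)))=-6025185 /11188736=-0.54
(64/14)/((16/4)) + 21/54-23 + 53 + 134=20857/126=165.53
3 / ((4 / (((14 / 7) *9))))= 27 / 2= 13.50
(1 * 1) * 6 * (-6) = -36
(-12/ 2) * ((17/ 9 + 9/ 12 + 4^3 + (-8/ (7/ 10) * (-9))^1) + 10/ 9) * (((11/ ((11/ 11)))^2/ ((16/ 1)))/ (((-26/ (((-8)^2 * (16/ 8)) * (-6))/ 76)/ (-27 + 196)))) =-20558908656/ 7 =-2936986950.86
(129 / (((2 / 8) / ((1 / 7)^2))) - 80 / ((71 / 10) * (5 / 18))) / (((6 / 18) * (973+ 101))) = -52242 / 622741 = -0.08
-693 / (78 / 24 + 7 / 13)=-182.92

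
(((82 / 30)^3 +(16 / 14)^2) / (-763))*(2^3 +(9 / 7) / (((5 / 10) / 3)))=-79048838 / 176653575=-0.45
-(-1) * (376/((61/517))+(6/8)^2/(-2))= 6219995/1952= 3186.47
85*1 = 85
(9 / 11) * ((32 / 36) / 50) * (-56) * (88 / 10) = -896 / 125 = -7.17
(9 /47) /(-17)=-9 /799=-0.01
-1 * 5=-5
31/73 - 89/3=-6404/219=-29.24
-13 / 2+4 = -5 / 2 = -2.50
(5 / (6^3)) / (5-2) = 5 / 648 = 0.01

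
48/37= 1.30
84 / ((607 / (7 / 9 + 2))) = 700 / 1821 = 0.38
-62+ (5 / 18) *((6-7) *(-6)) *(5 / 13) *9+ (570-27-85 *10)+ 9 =-4605 / 13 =-354.23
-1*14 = -14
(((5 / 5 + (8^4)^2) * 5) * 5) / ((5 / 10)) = 838860850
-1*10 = -10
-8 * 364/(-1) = 2912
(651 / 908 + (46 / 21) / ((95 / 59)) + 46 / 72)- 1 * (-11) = 18634829 / 1358595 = 13.72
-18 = -18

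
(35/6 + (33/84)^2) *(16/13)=14083/1911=7.37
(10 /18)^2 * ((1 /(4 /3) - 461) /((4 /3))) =-106.54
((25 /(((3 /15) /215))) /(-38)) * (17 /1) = -456875 /38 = -12023.03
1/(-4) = -1/4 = -0.25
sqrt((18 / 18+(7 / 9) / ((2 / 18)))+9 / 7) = sqrt(455) / 7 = 3.05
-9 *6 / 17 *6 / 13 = -324 / 221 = -1.47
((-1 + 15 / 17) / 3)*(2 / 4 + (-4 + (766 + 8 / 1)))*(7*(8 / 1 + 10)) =-64722 / 17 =-3807.18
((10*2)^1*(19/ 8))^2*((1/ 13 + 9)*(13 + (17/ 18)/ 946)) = 117879847975/ 442728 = 266257.95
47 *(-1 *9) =-423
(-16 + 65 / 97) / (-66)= 1487 / 6402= 0.23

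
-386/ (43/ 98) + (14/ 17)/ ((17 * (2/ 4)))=-10931088/ 12427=-879.62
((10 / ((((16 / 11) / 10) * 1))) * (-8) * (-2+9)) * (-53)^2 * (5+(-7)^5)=181707749300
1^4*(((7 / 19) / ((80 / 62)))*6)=651 / 380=1.71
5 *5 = 25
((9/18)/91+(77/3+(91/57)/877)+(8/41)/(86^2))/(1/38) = 5902541124631/6050088863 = 975.61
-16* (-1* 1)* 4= 64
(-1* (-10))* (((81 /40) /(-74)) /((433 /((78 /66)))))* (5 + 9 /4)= -0.01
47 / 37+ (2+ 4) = 269 / 37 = 7.27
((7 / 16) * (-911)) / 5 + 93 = 13.29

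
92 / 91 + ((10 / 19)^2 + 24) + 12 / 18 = 2557910 / 98553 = 25.95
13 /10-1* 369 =-3677 /10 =-367.70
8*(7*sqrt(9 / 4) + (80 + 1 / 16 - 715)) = -9991 / 2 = -4995.50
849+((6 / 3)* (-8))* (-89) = 2273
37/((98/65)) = 2405/98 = 24.54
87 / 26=3.35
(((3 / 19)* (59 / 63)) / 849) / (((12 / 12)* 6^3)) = 59 / 73170216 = 0.00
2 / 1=2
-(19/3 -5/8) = -137/24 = -5.71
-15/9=-5/3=-1.67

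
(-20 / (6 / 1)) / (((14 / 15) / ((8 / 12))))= -50 / 21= -2.38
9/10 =0.90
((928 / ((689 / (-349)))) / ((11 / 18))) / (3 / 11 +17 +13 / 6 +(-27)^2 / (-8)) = 139912704 / 13039325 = 10.73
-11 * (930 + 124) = -11594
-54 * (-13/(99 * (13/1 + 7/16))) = 1248/2365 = 0.53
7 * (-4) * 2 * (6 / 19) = -336 / 19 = -17.68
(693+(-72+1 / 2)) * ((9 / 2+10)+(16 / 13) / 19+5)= 12013595 / 988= 12159.51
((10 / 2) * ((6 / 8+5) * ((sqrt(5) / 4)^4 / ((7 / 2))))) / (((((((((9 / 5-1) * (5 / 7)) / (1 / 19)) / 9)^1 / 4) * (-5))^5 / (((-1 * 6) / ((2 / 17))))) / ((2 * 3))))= 498912027831 / 15847033600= 31.48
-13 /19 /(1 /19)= -13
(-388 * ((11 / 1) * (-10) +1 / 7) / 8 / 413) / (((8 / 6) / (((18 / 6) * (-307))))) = -206100459 / 23128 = -8911.30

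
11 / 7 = 1.57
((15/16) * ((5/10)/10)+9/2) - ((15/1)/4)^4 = -49461/256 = -193.21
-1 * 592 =-592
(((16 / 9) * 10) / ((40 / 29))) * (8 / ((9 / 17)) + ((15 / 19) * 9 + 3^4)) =2047400 / 1539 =1330.34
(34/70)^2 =289/1225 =0.24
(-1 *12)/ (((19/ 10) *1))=-120/ 19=-6.32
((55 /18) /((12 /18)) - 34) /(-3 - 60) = 353 /756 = 0.47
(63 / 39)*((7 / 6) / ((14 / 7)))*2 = 49 / 26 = 1.88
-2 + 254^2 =64514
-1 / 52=-0.02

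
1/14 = 0.07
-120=-120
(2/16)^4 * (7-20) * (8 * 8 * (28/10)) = -91/160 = -0.57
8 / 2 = 4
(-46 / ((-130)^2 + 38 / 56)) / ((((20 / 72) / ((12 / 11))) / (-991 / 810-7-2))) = 42663712 / 390405675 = 0.11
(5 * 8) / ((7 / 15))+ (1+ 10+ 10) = 747 / 7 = 106.71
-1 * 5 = -5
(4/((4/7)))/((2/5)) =35/2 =17.50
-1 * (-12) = 12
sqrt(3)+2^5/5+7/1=sqrt(3)+67/5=15.13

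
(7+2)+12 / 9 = 31 / 3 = 10.33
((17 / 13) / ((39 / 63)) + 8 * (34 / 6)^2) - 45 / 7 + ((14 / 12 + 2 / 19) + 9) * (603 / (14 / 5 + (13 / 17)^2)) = 61506886303 / 29534778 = 2082.52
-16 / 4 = -4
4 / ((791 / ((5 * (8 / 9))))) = 160 / 7119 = 0.02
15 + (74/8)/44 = 2677/176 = 15.21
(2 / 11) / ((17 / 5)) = 0.05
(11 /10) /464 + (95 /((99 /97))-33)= 27599809 /459360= 60.08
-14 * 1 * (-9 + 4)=70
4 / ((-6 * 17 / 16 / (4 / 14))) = -64 / 357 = -0.18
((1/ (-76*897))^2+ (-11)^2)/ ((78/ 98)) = 27554562571585/ 181249441776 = 152.03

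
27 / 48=9 / 16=0.56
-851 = -851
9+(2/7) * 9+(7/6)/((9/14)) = 2530/189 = 13.39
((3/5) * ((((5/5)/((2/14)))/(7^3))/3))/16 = 1/3920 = 0.00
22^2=484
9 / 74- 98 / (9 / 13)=-94195 / 666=-141.43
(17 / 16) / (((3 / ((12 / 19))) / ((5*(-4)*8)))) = -680 / 19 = -35.79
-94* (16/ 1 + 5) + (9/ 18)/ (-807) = -1974.00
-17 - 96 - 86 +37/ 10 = -1953/ 10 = -195.30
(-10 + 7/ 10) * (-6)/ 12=4.65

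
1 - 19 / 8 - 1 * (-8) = 53 / 8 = 6.62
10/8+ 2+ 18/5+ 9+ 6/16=649/40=16.22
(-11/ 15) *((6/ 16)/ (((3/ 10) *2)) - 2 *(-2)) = -407/ 120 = -3.39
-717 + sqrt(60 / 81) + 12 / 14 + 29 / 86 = -430915 / 602 + 2 * sqrt(15) / 9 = -714.94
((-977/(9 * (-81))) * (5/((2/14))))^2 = 2200.24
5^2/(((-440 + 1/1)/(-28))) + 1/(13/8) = 12612/5707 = 2.21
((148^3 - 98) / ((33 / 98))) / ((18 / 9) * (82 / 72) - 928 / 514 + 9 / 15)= 2449359152520 / 272833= 8977503.28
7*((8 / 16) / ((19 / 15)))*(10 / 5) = 105 / 19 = 5.53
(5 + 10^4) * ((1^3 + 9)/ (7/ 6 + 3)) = 24012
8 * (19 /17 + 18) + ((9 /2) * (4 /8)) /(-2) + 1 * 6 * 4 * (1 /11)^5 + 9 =3522349685 /21902936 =160.82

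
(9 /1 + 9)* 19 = 342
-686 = -686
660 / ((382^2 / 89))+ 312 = 11396757 / 36481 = 312.40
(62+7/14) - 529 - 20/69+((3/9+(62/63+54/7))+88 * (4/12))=-1241575/2898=-428.42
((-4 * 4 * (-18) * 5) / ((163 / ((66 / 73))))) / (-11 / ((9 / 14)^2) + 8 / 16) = -15396480 / 50344669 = -0.31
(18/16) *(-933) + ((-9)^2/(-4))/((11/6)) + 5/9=-839611/792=-1060.11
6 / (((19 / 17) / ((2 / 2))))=102 / 19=5.37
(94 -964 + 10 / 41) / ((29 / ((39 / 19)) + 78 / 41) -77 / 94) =-130729560 / 2286379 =-57.18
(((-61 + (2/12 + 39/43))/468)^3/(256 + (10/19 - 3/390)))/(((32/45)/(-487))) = 854939359204394825/152526973197118021632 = 0.01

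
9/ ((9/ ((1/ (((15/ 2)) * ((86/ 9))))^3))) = 27/ 9938375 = 0.00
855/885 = 0.97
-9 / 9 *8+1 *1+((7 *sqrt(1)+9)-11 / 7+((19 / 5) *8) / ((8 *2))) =653 / 70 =9.33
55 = 55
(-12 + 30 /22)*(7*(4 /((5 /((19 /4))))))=-15561 /55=-282.93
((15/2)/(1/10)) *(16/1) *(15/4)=4500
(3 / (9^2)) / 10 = 0.00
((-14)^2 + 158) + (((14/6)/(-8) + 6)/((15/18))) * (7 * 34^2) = 278921/5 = 55784.20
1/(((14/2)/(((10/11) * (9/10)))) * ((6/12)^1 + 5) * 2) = 9/847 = 0.01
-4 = -4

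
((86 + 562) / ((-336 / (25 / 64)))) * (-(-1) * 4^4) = -1350 / 7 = -192.86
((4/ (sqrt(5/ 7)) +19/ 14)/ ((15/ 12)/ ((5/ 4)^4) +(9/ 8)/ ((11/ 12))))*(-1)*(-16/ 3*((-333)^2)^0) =418000/ 100443 +35200*sqrt(35)/ 14349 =18.67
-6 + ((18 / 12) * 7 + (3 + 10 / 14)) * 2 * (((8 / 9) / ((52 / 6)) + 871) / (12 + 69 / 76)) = 512200774 / 267813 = 1912.53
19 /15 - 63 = -926 /15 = -61.73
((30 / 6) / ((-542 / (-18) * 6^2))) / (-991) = -5 / 1074244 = -0.00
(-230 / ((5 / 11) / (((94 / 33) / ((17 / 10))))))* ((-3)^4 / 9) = -129720 / 17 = -7630.59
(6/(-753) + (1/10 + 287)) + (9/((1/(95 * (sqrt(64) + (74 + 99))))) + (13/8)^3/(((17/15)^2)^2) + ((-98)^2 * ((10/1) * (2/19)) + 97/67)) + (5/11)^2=165155.82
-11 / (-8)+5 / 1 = 6.38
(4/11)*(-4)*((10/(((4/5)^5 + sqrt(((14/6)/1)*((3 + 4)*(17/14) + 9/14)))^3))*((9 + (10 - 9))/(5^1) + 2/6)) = 752278524169921875000/10090638082230449873987 - 33088477611541748046875*sqrt(3)/161450209315687197983792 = -0.28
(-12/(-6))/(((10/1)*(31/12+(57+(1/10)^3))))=600/178753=0.00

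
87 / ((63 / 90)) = 870 / 7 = 124.29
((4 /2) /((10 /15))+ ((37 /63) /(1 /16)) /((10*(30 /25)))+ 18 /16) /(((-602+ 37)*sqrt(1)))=-0.01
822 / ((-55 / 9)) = -134.51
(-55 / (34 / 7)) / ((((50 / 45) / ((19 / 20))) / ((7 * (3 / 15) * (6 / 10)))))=-276507 / 34000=-8.13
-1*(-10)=10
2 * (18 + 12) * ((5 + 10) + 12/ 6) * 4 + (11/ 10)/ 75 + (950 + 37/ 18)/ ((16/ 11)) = 170443903/ 36000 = 4734.55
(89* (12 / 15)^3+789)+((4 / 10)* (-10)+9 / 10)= 207867 / 250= 831.47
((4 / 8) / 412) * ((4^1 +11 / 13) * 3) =189 / 10712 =0.02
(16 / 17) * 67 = 63.06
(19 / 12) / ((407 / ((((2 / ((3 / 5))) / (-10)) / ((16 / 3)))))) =-19 / 78144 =-0.00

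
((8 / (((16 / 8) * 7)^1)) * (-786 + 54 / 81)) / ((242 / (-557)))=2624584 / 2541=1032.89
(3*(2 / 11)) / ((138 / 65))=65 / 253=0.26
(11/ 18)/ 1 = 11/ 18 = 0.61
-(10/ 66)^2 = -25/ 1089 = -0.02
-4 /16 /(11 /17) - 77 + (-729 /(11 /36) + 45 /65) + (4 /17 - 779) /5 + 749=-1869.27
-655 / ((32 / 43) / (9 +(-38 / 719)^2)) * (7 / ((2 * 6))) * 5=-4587888527075 / 198513024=-23111.27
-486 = -486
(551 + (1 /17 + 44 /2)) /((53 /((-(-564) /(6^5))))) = 228937 /291924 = 0.78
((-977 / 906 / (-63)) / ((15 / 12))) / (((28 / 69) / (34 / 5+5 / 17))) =1505557 / 6289150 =0.24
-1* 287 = -287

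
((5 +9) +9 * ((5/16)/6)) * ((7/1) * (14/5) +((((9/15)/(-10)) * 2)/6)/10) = 4536937/16000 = 283.56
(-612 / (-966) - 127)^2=413919025 / 25921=15968.48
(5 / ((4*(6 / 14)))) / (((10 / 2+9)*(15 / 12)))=1 / 6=0.17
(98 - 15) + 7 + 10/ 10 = 91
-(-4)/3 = 4/3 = 1.33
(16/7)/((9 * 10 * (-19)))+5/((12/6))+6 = 101729/11970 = 8.50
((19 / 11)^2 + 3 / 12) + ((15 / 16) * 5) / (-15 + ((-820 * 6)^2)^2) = 22230580327330395 / 6875144331263824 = 3.23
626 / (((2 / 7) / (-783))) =-1715553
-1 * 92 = -92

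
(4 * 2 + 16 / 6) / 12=8 / 9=0.89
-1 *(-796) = 796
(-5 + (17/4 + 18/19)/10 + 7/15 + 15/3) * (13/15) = 29237/34200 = 0.85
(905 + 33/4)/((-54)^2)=0.31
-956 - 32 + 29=-959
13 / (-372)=-13 / 372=-0.03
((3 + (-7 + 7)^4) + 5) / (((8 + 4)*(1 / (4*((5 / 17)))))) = 40 / 51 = 0.78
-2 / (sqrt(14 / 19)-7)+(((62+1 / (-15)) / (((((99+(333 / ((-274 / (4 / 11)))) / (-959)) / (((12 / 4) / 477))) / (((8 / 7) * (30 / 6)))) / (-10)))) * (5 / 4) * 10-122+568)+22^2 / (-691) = 2 * sqrt(266) / 917+2735420446455963820 / 6177842011715301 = 442.81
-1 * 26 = -26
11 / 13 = 0.85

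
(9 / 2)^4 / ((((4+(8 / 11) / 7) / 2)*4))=505197 / 10112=49.96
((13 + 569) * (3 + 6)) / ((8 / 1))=2619 / 4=654.75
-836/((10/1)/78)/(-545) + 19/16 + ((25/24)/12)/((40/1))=82588841/6278400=13.15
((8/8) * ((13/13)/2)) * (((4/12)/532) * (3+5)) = 1/399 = 0.00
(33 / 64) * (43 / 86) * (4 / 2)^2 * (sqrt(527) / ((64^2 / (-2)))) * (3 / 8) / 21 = -33 * sqrt(527) / 3670016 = -0.00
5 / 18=0.28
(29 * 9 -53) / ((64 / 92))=299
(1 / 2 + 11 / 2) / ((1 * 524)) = 3 / 262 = 0.01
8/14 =4/7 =0.57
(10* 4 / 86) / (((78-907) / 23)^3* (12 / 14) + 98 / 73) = -6217337 / 536490005293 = -0.00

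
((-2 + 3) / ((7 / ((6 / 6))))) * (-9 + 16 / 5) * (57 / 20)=-1653 / 700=-2.36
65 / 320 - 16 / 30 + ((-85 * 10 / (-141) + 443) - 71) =17041741 / 45120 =377.70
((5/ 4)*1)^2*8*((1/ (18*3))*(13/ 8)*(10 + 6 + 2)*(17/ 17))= 325/ 48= 6.77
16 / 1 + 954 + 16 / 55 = 53366 / 55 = 970.29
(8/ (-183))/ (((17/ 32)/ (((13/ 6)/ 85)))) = -1664/ 793305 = -0.00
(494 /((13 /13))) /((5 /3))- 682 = -1928 /5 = -385.60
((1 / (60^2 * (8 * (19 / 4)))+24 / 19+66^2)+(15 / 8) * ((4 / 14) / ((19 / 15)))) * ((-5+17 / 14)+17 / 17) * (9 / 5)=-21850.68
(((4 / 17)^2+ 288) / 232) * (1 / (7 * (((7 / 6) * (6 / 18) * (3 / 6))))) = 374616 / 410669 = 0.91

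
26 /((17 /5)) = 130 /17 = 7.65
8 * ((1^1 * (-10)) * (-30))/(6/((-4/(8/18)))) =-3600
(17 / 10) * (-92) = -782 / 5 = -156.40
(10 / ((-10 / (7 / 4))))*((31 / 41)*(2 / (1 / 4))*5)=-2170 / 41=-52.93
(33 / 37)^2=1089 / 1369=0.80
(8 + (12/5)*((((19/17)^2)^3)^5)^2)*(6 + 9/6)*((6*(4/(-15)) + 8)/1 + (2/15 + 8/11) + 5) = 2240222805812829015431702331880255042636884532205514564375186510028878230037782/12776153747424119592319877438341479131979450042672540429884726760135289495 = 175344.07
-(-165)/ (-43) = -165/ 43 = -3.84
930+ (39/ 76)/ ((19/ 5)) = 1343115/ 1444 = 930.14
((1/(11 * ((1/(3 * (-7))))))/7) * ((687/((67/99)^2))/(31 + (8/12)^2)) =-13.01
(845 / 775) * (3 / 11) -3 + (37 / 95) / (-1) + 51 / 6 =350377 / 64790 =5.41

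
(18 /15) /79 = 0.02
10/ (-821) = -10/ 821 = -0.01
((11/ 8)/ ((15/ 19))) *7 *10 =1463/ 12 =121.92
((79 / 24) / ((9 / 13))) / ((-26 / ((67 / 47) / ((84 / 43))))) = -227599 / 1705536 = -0.13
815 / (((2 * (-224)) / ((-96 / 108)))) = 815 / 504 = 1.62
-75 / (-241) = 75 / 241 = 0.31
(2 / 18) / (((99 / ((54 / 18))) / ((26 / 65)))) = 0.00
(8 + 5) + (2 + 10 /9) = 145 /9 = 16.11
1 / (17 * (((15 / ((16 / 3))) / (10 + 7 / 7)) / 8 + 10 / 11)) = 1408 / 22525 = 0.06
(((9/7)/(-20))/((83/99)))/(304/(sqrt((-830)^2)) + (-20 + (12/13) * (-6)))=3861/1267504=0.00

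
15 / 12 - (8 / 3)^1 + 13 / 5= 71 / 60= 1.18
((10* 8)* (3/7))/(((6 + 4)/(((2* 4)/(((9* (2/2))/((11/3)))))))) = 704/63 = 11.17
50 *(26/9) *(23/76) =7475/171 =43.71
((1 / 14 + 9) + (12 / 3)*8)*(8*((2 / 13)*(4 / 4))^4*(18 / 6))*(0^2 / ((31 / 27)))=0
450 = 450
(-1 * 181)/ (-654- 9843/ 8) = 1448/ 15075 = 0.10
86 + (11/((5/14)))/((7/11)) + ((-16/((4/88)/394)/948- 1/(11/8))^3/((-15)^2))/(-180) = 38188300938150368/179398218247875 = 212.87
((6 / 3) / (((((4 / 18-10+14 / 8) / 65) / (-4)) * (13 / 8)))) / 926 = 5760 / 133807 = 0.04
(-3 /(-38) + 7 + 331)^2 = 165045409 /1444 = 114297.37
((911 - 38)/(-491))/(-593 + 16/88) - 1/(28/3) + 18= 1604376195/89650708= 17.90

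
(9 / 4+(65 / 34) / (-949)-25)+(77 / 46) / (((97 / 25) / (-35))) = -37.85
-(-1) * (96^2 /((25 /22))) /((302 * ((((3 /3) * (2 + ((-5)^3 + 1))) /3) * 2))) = -76032 /230275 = -0.33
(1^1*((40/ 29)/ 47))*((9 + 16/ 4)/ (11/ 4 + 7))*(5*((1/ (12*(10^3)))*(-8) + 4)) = 47992/ 61335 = 0.78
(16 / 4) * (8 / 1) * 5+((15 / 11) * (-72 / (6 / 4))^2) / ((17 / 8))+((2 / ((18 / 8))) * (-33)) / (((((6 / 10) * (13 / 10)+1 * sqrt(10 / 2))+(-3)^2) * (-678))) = 23539099679800 / 14366185053 - 110000 * sqrt(5) / 230473557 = 1638.51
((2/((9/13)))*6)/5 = 52/15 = 3.47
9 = 9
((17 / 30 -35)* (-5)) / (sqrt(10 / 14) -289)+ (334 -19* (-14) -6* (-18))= 2481469457 / 3507852 -1033* sqrt(35) / 3507852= 707.40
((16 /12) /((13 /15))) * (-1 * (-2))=40 /13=3.08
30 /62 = 15 /31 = 0.48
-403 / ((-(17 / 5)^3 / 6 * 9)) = 100750 / 14739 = 6.84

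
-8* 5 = -40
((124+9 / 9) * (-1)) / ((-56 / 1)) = 125 / 56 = 2.23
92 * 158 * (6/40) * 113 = 246385.20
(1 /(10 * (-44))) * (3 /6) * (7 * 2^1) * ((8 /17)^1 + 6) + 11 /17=37 /68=0.54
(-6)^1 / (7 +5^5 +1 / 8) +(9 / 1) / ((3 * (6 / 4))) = 2.00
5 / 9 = 0.56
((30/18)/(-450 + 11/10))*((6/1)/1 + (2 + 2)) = -500/13467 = -0.04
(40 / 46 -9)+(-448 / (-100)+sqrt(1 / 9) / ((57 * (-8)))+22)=14433193 / 786600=18.35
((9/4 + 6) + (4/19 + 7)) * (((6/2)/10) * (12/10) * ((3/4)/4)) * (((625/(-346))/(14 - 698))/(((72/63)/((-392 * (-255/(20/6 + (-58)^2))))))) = 23123559375/323020905472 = 0.07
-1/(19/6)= -6/19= -0.32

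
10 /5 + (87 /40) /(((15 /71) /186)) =1916.87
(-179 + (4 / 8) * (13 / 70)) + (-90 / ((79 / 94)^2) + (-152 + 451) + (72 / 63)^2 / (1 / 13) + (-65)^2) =25899885071 / 6116180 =4234.65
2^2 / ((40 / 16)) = 8 / 5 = 1.60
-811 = -811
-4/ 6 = -2/ 3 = -0.67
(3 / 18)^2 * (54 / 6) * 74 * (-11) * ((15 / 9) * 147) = -49857.50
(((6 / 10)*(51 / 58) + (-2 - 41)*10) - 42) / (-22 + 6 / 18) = 410181 / 18850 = 21.76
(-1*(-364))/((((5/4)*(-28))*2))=-26/5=-5.20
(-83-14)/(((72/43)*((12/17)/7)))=-496349/864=-574.48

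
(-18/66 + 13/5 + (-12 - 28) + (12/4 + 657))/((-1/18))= -616104/55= -11201.89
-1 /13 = -0.08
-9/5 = -1.80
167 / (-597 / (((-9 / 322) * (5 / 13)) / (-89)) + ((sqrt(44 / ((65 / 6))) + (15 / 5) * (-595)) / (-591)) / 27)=-22768378666559167005 / 673855337484384517623631 + 8882730 * sqrt(4290) / 673855337484384517623631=-0.00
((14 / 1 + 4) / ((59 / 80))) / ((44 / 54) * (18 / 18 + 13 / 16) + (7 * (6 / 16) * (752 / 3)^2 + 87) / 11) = 311040 / 191208557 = 0.00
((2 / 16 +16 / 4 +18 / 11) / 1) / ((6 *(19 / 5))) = 845 / 3344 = 0.25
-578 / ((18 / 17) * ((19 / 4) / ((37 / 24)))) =-181781 / 1026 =-177.17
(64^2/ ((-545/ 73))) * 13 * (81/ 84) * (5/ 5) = -26237952/ 3815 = -6877.58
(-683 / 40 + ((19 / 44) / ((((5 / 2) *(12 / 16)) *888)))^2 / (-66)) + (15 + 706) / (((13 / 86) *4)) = 1175.35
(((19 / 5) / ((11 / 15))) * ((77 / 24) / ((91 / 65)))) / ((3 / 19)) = 1805 / 24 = 75.21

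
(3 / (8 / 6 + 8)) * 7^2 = 63 / 4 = 15.75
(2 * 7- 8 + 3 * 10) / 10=3.60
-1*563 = -563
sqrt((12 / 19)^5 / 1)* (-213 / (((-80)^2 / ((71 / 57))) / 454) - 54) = -39847563* sqrt(57) / 13032100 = -23.08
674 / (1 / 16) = 10784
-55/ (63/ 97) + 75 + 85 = 75.32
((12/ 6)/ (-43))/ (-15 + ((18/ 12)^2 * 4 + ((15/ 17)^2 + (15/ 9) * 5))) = -867/ 58007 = -0.01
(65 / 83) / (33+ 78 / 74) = 0.02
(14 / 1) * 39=546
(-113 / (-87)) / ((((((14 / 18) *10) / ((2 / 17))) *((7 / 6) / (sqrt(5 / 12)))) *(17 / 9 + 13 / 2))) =6102 *sqrt(15) / 18238535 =0.00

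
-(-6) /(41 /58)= 348 /41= 8.49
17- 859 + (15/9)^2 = -7553/9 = -839.22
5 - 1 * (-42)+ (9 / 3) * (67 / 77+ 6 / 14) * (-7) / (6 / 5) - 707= -7510 / 11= -682.73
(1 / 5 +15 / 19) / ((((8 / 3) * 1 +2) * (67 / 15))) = 423 / 8911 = 0.05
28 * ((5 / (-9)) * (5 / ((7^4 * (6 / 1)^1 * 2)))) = -0.00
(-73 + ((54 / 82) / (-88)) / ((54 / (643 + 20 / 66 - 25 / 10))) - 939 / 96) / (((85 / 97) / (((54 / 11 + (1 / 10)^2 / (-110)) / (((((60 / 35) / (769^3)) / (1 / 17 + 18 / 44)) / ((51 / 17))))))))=-2617326848880841998803 / 15140178240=-172872921797.31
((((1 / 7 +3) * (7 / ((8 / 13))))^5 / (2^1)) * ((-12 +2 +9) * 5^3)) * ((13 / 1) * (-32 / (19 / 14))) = 680192114226625 / 608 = 1118737029978.00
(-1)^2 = 1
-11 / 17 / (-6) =11 / 102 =0.11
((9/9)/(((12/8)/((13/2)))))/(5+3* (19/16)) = 208/411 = 0.51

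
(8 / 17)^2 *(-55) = -3520 / 289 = -12.18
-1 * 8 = -8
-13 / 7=-1.86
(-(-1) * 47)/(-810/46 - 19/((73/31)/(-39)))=78913/498768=0.16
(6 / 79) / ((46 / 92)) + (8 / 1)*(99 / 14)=31368 / 553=56.72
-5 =-5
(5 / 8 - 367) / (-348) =977 / 928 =1.05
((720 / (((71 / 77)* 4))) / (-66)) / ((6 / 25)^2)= -21875 / 426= -51.35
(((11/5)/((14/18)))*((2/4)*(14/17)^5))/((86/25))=9507960/61053851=0.16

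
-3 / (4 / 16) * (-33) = 396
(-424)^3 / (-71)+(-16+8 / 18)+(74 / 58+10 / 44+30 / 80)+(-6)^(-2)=1750714092377 / 1630728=1073578.24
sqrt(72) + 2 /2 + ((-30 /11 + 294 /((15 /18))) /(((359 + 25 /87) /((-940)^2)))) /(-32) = -26894.84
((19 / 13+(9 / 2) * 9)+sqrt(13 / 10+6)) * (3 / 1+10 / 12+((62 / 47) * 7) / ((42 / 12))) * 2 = 365 * sqrt(730) / 282+1991075 / 3666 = 578.09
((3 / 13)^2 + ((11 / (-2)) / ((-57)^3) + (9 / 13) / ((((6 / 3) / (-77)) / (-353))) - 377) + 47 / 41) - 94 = 11470554723239 / 1283202297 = 8939.01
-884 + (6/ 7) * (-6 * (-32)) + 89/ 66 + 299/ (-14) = -170810/ 231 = -739.44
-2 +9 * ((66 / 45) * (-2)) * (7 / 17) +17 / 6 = -5119 / 510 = -10.04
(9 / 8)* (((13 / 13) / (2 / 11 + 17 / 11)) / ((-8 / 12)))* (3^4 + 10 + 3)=-13959 / 152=-91.84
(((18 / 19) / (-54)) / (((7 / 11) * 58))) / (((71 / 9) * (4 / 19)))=-33 / 115304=-0.00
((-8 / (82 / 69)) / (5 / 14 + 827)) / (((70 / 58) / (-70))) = 74704 / 158301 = 0.47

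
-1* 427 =-427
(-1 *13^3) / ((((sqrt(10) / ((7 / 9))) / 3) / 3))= -15379 *sqrt(10) / 10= -4863.27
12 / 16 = 3 / 4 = 0.75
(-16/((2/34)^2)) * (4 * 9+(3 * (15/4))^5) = -53339281821/64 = -833426278.45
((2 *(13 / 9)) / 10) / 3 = 13 / 135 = 0.10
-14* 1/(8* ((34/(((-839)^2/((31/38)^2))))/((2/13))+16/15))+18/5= 159387749457/81332882495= 1.96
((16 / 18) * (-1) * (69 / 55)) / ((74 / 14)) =-1288 / 6105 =-0.21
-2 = -2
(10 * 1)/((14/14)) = 10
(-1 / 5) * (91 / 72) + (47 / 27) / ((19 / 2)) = -1427 / 20520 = -0.07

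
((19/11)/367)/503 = 0.00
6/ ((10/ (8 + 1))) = 27/ 5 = 5.40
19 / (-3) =-6.33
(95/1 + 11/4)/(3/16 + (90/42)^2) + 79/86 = 6886709/322242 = 21.37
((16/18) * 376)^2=111704.49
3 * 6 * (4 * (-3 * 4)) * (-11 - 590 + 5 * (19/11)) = 511802.18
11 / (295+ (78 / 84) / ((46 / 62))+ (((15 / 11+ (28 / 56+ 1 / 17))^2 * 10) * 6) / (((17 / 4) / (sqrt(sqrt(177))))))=-67630543440165545633107956189980911968720 * 177^(1 / 4) / 8580464501058221790175997229208526884475041 - 2097854674458882448222573114415257728000 * 177^(3 / 4) / 8580464501058221790175997229208526884475041+ 11911299328458914963991888857182337289600 * sqrt(177) / 8580464501058221790175997229208526884475041+ 383995925203895391493134473560328501188054 / 8580464501058221790175997229208526884475041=0.02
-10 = -10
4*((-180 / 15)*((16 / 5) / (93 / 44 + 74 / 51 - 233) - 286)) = 13728.67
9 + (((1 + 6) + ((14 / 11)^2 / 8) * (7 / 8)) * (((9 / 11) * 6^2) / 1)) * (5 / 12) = 2067489 / 21296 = 97.08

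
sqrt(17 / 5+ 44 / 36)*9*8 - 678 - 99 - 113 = -735.20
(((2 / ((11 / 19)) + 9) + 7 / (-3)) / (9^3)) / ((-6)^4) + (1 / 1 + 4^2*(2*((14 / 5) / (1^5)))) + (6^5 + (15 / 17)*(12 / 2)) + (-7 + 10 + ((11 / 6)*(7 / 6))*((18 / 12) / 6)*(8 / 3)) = 10436593185551 / 1325059560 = 7876.32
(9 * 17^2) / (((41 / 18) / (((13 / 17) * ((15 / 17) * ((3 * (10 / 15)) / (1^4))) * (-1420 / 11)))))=-89715600 / 451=-198925.94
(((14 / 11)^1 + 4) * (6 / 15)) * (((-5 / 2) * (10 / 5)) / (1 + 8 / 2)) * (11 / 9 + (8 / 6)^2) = -348 / 55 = -6.33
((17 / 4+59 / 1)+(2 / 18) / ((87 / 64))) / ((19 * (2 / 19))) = 198355 / 6264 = 31.67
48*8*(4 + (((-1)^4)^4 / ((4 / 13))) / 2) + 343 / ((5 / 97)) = 44071 / 5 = 8814.20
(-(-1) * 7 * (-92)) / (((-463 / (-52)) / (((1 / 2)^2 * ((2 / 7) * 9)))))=-21528 / 463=-46.50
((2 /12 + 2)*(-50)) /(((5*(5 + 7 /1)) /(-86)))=2795 /18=155.28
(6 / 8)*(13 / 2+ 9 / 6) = 6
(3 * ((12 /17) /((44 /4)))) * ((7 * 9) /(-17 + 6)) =-2268 /2057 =-1.10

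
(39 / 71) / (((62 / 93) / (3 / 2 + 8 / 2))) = 1287 / 284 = 4.53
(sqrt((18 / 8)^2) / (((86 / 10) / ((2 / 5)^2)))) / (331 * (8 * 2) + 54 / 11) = 99 / 12536650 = 0.00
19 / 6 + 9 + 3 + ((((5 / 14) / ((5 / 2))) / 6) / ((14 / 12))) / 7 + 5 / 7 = 32689 / 2058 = 15.88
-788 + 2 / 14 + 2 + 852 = 463 / 7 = 66.14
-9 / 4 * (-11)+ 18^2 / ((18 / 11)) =891 / 4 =222.75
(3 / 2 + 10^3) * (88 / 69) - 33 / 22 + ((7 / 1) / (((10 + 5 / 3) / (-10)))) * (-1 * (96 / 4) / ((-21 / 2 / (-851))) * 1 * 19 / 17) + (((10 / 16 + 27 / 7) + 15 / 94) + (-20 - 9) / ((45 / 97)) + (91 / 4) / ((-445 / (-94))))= 58801170974459 / 4121593560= 14266.61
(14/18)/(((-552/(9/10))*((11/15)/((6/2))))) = -21/4048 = -0.01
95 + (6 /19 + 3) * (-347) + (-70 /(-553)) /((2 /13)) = -1583189 /1501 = -1054.76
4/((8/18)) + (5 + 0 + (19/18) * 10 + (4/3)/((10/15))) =239/9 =26.56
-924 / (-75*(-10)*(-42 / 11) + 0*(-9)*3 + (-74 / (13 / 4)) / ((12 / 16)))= 99099 / 310381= 0.32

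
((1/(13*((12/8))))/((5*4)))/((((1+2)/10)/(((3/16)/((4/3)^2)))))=3/3328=0.00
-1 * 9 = -9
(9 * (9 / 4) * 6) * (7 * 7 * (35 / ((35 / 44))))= 261954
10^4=10000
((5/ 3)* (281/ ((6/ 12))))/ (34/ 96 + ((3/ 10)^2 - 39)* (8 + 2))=-2.41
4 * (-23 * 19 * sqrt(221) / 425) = -61.14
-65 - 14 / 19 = -1249 / 19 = -65.74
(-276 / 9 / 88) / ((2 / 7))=-161 / 132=-1.22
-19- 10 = -29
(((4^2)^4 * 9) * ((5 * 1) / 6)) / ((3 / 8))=1310720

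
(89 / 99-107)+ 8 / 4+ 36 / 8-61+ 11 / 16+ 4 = -246967 / 1584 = -155.91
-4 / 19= -0.21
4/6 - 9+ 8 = -1/3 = -0.33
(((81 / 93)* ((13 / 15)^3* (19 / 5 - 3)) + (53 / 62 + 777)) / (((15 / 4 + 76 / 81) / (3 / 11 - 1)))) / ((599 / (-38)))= 30312094752 / 3957518125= 7.66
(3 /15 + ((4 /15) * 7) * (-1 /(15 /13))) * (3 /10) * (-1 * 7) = 2233 /750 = 2.98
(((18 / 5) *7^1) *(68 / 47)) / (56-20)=238 / 235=1.01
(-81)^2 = 6561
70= 70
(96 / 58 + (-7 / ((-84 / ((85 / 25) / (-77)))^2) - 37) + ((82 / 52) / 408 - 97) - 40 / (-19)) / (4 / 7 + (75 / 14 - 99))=296186956995368 / 211666562432325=1.40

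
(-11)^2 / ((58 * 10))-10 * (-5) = 29121 / 580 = 50.21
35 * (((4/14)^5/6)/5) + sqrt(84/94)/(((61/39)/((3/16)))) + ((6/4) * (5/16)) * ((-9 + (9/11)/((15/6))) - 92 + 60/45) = -118058741/2535456 + 117 * sqrt(1974)/45872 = -46.45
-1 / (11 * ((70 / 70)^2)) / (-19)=1 / 209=0.00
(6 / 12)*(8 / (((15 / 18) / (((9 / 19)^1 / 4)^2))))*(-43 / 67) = -10449 / 241870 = -0.04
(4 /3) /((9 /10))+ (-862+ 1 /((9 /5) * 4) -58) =-99185 /108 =-918.38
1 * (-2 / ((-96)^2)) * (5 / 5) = -1 / 4608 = -0.00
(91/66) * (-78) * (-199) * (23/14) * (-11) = -386756.50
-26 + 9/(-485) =-12619/485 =-26.02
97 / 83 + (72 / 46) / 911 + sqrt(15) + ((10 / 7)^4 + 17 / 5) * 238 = sqrt(15) + 5373442392757 / 2982554785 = 1805.50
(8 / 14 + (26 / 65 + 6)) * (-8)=-1952 / 35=-55.77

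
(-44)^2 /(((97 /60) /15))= 1742400 /97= 17962.89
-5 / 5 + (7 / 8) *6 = 4.25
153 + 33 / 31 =4776 / 31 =154.06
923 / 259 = 3.56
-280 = -280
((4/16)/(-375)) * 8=-2/375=-0.01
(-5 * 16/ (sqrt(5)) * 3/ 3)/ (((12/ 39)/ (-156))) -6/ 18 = -1/ 3 +8112 * sqrt(5) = 18138.65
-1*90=-90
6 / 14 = 3 / 7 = 0.43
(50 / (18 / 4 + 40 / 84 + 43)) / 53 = 420 / 21359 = 0.02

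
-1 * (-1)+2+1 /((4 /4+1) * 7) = 43 /14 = 3.07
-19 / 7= -2.71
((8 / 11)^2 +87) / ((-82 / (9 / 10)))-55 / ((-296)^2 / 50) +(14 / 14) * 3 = 2181931757 / 1086657440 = 2.01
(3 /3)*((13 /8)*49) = 637 /8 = 79.62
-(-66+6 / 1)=60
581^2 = 337561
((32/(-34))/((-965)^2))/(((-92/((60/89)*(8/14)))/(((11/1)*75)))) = 31680/9073595657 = 0.00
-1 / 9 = -0.11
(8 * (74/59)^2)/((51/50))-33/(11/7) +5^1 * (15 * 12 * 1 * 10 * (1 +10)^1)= 17574031249/177531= 98991.34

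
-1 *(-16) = 16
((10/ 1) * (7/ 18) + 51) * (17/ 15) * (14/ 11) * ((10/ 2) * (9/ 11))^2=1763580/ 1331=1325.00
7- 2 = 5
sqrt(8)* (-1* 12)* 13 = -312* sqrt(2) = -441.23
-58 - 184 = -242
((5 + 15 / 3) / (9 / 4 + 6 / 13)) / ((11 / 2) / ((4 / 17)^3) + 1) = 5120 / 587547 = 0.01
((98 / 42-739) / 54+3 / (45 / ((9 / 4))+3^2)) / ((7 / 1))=-31802 / 16443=-1.93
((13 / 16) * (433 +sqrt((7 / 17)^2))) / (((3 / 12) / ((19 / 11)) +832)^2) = 0.00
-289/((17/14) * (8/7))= -833/4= -208.25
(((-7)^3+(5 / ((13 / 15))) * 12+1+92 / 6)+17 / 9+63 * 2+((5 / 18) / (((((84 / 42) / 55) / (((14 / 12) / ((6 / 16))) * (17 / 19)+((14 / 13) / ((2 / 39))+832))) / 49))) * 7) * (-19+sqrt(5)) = -179434172887 / 4212+179434172887 * sqrt(5) / 80028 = -37587122.97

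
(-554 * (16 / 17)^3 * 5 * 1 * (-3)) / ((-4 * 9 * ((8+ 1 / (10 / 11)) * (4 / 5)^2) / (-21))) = 44320000 / 63869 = 693.92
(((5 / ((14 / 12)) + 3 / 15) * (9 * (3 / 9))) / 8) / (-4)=-0.42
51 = 51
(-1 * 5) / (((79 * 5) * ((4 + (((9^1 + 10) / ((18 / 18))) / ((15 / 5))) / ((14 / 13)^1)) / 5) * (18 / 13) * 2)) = -91 / 39342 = -0.00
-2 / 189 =-0.01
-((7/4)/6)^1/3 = -7/72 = -0.10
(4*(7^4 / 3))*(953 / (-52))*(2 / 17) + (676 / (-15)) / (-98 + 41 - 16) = -556734098 / 80665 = -6901.80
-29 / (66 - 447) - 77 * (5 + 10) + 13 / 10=-4395307 / 3810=-1153.62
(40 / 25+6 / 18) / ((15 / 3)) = 29 / 75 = 0.39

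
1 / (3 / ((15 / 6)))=5 / 6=0.83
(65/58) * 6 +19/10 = 2501/290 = 8.62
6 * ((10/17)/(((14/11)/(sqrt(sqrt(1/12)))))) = 55 * sqrt(2) * 3^(3/4)/119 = 1.49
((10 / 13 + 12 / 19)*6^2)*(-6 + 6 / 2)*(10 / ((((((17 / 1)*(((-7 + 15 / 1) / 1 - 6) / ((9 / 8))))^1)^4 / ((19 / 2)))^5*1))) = -37003641454367298516815450955 / 127747211394008280133513210177349960004663221682176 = -0.00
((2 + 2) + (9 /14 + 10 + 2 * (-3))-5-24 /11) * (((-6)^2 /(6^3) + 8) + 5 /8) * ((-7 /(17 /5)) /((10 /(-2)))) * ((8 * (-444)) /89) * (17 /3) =-1171050 /979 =-1196.17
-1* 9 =-9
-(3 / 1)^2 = -9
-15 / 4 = -3.75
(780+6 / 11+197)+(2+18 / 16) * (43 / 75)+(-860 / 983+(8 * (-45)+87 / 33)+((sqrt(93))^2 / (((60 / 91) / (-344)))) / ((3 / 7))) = -146098813253 / 1297560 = -112595.03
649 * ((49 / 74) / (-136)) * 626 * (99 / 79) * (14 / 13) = -2669.55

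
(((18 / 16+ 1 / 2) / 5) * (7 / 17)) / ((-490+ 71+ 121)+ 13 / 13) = -0.00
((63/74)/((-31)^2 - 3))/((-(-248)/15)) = 945/17581216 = 0.00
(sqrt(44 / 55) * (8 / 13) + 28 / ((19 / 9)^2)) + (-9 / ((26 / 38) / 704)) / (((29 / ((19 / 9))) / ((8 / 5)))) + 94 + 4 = -663005162 / 680485 + 16 * sqrt(5) / 65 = -973.76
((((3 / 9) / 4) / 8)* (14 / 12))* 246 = 287 / 96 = 2.99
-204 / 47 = -4.34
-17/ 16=-1.06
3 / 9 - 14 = -41 / 3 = -13.67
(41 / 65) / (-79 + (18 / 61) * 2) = -2501 / 310895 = -0.01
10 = 10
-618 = -618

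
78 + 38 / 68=78.56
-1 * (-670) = 670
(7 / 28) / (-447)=-1 / 1788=-0.00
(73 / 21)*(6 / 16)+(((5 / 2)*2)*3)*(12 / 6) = 1753 / 56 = 31.30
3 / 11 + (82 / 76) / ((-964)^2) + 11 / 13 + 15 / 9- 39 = -548626603339 / 15149383392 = -36.21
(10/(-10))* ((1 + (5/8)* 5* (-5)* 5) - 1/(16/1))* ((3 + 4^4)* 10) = 1599325/8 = 199915.62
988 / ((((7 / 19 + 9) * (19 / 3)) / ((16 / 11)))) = 23712 / 979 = 24.22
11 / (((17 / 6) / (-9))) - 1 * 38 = -1240 / 17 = -72.94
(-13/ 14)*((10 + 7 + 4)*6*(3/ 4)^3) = -49.36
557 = 557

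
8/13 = 0.62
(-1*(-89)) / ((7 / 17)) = 1513 / 7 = 216.14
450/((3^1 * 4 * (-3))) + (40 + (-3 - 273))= -497/2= -248.50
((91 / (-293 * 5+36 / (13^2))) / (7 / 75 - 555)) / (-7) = -164775 / 10302494282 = -0.00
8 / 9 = 0.89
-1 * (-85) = 85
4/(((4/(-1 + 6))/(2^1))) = 10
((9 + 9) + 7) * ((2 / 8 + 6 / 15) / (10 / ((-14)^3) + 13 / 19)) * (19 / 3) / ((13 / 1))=619115 / 53223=11.63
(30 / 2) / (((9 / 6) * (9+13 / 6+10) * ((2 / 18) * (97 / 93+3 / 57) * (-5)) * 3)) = -15903 / 61468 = -0.26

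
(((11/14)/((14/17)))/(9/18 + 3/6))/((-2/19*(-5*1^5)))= 3553/1960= 1.81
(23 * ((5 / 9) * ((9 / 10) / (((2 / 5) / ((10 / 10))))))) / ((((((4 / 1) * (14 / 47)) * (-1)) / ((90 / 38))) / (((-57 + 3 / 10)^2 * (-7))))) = 3127766481 / 2432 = 1286088.19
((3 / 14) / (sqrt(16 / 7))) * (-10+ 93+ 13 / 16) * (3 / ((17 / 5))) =10.48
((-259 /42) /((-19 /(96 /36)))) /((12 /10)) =370 /513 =0.72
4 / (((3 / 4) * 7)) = 16 / 21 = 0.76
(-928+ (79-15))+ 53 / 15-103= -14452 / 15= -963.47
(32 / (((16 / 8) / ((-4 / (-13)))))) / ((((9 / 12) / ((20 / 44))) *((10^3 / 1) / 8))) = 256 / 10725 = 0.02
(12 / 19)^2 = 144 / 361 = 0.40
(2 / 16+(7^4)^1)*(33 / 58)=633897 / 464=1366.16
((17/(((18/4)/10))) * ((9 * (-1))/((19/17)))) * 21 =-121380/19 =-6388.42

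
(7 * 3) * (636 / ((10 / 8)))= 53424 / 5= 10684.80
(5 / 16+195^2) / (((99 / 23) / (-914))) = -6394944955 / 792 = -8074425.45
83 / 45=1.84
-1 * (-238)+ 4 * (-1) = 234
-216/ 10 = -108/ 5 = -21.60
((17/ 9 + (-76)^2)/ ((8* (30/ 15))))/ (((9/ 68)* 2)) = 884017/ 648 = 1364.22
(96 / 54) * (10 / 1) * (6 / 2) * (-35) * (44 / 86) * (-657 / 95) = 5396160 / 817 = 6604.85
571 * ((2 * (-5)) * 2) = -11420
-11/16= -0.69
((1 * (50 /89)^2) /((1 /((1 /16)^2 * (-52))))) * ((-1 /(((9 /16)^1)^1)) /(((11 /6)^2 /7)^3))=14447160000 /14032534681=1.03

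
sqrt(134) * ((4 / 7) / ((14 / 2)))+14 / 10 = 4 * sqrt(134) / 49+7 / 5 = 2.34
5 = 5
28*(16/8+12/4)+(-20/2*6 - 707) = -627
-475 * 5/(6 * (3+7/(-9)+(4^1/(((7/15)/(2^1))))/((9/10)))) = -9975/536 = -18.61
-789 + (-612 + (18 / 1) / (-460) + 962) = -100979 / 230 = -439.04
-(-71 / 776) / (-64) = -71 / 49664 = -0.00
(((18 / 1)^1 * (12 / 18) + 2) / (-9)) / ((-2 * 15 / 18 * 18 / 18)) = 14 / 15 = 0.93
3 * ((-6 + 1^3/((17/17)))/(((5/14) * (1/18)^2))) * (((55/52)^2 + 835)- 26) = -3726144261/338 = -11024095.45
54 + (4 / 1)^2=70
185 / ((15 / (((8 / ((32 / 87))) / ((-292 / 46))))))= -42.26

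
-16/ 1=-16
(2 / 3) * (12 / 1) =8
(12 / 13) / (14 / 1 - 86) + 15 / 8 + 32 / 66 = 2685 / 1144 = 2.35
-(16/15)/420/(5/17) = -68/7875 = -0.01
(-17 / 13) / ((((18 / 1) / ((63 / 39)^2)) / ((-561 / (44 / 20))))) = 212415 / 4394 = 48.34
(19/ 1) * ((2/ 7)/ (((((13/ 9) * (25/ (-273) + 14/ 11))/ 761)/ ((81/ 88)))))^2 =52628438014731/ 201299344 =261443.66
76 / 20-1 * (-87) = 454 / 5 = 90.80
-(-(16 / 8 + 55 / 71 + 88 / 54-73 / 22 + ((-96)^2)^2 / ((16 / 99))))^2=-491235650518525902819848041 / 1778646276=-276185128626736518.59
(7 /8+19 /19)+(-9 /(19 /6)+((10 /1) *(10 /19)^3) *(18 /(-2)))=-773067 /54872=-14.09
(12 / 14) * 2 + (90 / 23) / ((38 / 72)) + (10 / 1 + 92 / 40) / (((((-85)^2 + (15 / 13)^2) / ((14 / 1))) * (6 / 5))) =68352740677 / 7471607500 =9.15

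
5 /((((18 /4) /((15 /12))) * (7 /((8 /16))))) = 25 /252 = 0.10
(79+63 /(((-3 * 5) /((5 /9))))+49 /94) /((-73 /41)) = -892447 /20586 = -43.35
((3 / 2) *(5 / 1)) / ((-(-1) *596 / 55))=825 / 1192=0.69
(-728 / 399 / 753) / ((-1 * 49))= 104 / 2103129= 0.00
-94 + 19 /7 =-639 /7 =-91.29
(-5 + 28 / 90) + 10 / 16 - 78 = -29543 / 360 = -82.06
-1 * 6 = -6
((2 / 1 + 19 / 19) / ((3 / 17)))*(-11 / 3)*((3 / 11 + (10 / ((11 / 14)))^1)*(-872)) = 2119832 / 3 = 706610.67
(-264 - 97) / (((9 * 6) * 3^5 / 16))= -2888 / 6561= -0.44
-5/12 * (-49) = 245/12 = 20.42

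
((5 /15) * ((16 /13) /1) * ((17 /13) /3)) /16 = 0.01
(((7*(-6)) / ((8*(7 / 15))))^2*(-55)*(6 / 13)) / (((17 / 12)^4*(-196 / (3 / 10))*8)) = 16238475 / 106405754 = 0.15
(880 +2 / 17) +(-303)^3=-472893197 / 17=-27817246.88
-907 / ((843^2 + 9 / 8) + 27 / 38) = -137864 / 108018927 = -0.00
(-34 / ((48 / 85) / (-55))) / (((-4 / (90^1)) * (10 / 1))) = -238425 / 32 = -7450.78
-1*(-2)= 2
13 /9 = 1.44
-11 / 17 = -0.65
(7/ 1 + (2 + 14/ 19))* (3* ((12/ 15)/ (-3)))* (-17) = 2516/ 19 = 132.42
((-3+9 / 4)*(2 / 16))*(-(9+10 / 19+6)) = 885 / 608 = 1.46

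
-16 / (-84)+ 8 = 172 / 21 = 8.19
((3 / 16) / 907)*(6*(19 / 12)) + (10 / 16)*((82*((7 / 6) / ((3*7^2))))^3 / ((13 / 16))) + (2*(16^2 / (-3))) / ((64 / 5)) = -1237754199653 / 94345733664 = -13.12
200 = 200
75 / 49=1.53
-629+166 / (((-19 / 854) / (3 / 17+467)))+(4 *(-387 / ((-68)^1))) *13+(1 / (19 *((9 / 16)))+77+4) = -10133739655 / 2907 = -3485978.55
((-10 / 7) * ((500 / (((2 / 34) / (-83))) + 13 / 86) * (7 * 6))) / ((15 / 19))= 2305573506 / 43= 53617988.51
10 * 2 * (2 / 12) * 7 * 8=560 / 3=186.67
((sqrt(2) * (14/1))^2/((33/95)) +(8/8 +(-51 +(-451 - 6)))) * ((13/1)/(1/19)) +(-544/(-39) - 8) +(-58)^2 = 22433369/143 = 156876.71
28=28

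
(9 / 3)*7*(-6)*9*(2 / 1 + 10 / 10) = -3402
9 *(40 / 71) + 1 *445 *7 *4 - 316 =862584 / 71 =12149.07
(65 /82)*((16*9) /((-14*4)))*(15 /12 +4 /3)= -6045 /1148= -5.27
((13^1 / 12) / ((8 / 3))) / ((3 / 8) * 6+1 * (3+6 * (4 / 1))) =1 / 72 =0.01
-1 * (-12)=12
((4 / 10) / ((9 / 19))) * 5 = 38 / 9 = 4.22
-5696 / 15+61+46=-4091 / 15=-272.73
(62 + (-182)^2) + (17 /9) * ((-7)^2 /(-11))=3284581 /99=33177.59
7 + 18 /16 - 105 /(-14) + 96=893 /8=111.62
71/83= 0.86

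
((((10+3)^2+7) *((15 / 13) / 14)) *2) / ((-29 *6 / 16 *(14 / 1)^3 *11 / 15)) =-1200 / 905177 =-0.00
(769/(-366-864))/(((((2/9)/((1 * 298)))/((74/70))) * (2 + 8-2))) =-110.79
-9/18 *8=-4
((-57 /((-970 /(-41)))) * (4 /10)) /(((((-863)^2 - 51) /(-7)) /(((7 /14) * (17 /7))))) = 39729 /3611882300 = 0.00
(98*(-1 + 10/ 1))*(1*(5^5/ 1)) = 2756250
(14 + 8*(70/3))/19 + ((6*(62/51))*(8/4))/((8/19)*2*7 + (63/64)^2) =6566744206/517603947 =12.69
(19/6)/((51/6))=19/51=0.37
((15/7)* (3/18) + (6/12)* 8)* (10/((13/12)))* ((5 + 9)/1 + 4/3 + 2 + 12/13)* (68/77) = 59067520/91091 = 648.45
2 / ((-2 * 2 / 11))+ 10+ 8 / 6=35 / 6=5.83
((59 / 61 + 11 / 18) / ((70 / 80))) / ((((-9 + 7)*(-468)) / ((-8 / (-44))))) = 1733 / 4945941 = 0.00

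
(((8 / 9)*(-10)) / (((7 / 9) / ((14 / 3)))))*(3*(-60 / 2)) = 4800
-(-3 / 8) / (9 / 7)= 7 / 24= 0.29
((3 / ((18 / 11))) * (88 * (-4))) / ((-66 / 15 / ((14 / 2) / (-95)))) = -616 / 57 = -10.81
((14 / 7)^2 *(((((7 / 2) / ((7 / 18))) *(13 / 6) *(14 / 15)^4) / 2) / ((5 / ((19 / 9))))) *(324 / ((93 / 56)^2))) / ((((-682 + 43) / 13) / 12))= -6189399064576 / 17270971875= -358.37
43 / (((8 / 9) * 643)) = 0.08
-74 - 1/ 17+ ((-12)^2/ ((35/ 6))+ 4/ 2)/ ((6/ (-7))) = -105.19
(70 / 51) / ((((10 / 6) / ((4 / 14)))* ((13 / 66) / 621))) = 163944 / 221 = 741.83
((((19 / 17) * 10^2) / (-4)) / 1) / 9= -475 / 153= -3.10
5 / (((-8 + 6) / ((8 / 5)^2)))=-32 / 5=-6.40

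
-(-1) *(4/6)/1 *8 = 16/3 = 5.33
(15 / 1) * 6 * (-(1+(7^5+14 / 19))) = -28742940 / 19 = -1512786.32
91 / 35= 13 / 5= 2.60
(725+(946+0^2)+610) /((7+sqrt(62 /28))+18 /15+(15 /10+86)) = 152804190 /6409393 - 114050*sqrt(434) /6409393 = 23.47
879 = 879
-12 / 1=-12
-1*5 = -5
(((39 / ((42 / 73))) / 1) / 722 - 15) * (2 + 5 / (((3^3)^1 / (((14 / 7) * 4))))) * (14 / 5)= -7081537 / 48735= -145.31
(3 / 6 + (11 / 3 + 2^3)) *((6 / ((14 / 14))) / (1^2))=73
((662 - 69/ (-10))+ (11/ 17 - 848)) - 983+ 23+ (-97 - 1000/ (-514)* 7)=-53381939/ 43690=-1221.83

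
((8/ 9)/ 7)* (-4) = -32/ 63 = -0.51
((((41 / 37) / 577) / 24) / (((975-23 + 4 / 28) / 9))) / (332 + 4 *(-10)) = 861 / 332391974560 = 0.00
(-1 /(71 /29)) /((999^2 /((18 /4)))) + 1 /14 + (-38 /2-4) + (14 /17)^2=-354388798321 /15927319737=-22.25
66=66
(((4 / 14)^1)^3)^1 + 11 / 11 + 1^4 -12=-3422 / 343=-9.98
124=124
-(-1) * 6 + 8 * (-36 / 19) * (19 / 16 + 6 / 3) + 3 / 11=-8787 / 209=-42.04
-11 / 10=-1.10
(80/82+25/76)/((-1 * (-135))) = 271/28044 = 0.01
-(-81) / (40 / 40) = 81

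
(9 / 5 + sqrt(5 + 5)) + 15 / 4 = sqrt(10) + 111 / 20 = 8.71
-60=-60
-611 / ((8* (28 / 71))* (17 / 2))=-43381 / 1904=-22.78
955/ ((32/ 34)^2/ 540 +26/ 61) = 2272818825/ 1018294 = 2231.99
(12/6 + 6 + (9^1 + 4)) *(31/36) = 217/12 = 18.08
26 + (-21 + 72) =77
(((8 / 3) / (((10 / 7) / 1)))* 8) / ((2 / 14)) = 1568 / 15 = 104.53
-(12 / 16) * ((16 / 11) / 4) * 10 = -30 / 11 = -2.73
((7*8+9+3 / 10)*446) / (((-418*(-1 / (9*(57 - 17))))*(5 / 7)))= 36695988 / 1045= 35115.78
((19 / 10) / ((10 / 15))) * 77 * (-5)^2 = 21945 / 4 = 5486.25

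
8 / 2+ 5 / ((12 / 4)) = 5.67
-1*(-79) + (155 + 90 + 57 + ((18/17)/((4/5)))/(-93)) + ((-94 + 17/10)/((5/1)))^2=950915333/1317500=721.76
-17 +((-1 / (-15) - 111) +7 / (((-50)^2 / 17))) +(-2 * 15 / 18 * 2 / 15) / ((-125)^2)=-71935733 / 562500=-127.89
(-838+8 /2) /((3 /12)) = -3336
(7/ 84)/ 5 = 1/ 60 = 0.02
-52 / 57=-0.91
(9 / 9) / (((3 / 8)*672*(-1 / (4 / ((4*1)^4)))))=-1 / 16128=-0.00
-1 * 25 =-25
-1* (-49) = 49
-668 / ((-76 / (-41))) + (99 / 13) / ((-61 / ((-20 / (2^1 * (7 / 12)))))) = -37781977 / 105469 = -358.23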